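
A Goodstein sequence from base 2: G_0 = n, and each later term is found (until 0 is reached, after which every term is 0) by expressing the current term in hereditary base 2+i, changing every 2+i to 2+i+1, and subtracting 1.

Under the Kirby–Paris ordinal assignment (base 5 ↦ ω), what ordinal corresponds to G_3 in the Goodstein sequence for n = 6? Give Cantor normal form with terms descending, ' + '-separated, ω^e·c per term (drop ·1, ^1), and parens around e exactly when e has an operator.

ω^ω

[0] 6 ≡ 2^2 + 2 (base 2). Lift 3: 30. −1: 29.
[1] 29 ≡ 3^3 + 2 (base 3). Lift 4: 258. −1: 257.
[2] 257 ≡ 4^4 + 1 (base 4). Lift 5: 3126. −1: 3125.
[3] 3125 ≡ 5^5 (base 5). Lift 6: 46656. −1: 46655.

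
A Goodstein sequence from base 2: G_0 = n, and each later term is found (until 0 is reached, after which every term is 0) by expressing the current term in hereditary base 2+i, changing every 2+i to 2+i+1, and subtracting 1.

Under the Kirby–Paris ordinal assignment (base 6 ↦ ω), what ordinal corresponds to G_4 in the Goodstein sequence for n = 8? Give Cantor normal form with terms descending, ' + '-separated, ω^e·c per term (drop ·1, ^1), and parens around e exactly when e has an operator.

ω^ω·2 + ω^2·2 + ω + 5

8 —HB2→ 2^(2 + 1) —bump→ 3^(3 + 1) = 81 —(−1)→ 80
80 —HB3→ 2·3^3 + 2·3^2 + 2·3 + 2 —bump→ 2·4^4 + 2·4^2 + 2·4 + 2 = 554 —(−1)→ 553
553 —HB4→ 2·4^4 + 2·4^2 + 2·4 + 1 —bump→ 2·5^5 + 2·5^2 + 2·5 + 1 = 6311 —(−1)→ 6310
6310 —HB5→ 2·5^5 + 2·5^2 + 2·5 —bump→ 2·6^6 + 2·6^2 + 2·6 = 93396 —(−1)→ 93395
93395 —HB6→ 2·6^6 + 2·6^2 + 6 + 5 —bump→ 2·7^7 + 2·7^2 + 7 + 5 = 1647196 —(−1)→ 1647195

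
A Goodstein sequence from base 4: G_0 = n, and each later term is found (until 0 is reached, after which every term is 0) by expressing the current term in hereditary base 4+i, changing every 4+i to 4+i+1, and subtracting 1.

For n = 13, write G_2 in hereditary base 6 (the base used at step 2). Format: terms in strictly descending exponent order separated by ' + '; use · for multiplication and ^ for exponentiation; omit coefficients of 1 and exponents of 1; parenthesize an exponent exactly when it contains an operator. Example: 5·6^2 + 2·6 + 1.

i=0: 13 = 3·4 + 1 (b=4); 4→5: 3·5 + 1 = 16; 16−1 = 15
i=1: 15 = 3·5 (b=5); 5→6: 3·6 = 18; 18−1 = 17
i=2: 17 = 2·6 + 5 (b=6); 6→7: 2·7 + 5 = 19; 19−1 = 18

2·6 + 5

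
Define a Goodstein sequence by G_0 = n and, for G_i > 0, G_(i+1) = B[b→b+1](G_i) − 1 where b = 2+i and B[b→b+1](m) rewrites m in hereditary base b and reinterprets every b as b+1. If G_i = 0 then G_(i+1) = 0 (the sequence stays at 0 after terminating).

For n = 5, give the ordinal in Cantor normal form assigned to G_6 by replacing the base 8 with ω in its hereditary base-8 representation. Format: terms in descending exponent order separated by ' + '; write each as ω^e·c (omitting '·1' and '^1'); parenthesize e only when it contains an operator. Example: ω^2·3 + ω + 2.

(0) 5|_2 = 2^2 + 1 ↦ 3^3 + 1|_3 = 28 ⇒ 27
(1) 27|_3 = 3^3 ↦ 4^4|_4 = 256 ⇒ 255
(2) 255|_4 = 3·4^3 + 3·4^2 + 3·4 + 3 ↦ 3·5^3 + 3·5^2 + 3·5 + 3|_5 = 468 ⇒ 467
(3) 467|_5 = 3·5^3 + 3·5^2 + 3·5 + 2 ↦ 3·6^3 + 3·6^2 + 3·6 + 2|_6 = 776 ⇒ 775
(4) 775|_6 = 3·6^3 + 3·6^2 + 3·6 + 1 ↦ 3·7^3 + 3·7^2 + 3·7 + 1|_7 = 1198 ⇒ 1197
(5) 1197|_7 = 3·7^3 + 3·7^2 + 3·7 ↦ 3·8^3 + 3·8^2 + 3·8|_8 = 1752 ⇒ 1751
(6) 1751|_8 = 3·8^3 + 3·8^2 + 2·8 + 7 ↦ 3·9^3 + 3·9^2 + 2·9 + 7|_9 = 2455 ⇒ 2454

ω^3·3 + ω^2·3 + ω·2 + 7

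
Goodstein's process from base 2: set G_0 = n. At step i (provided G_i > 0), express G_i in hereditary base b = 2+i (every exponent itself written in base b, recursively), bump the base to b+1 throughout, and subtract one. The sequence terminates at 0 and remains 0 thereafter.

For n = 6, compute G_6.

G_0=6  [base 2] 2^2 + 2  →[2↦3]→  3^3 + 3 = 30  −1 ⇒ G_1=29
G_1=29  [base 3] 3^3 + 2  →[3↦4]→  4^4 + 2 = 258  −1 ⇒ G_2=257
G_2=257  [base 4] 4^4 + 1  →[4↦5]→  5^5 + 1 = 3126  −1 ⇒ G_3=3125
G_3=3125  [base 5] 5^5  →[5↦6]→  6^6 = 46656  −1 ⇒ G_4=46655
G_4=46655  [base 6] 5·6^5 + 5·6^4 + 5·6^3 + 5·6^2 + 5·6 + 5  →[6↦7]→  5·7^5 + 5·7^4 + 5·7^3 + 5·7^2 + 5·7 + 5 = 98040  −1 ⇒ G_5=98039
G_5=98039  [base 7] 5·7^5 + 5·7^4 + 5·7^3 + 5·7^2 + 5·7 + 4  →[7↦8]→  5·8^5 + 5·8^4 + 5·8^3 + 5·8^2 + 5·8 + 4 = 187244  −1 ⇒ G_6=187243
G_6=187243  [base 8] 5·8^5 + 5·8^4 + 5·8^3 + 5·8^2 + 5·8 + 3  →[8↦9]→  5·9^5 + 5·9^4 + 5·9^3 + 5·9^2 + 5·9 + 3 = 332148  −1 ⇒ G_7=332147

187243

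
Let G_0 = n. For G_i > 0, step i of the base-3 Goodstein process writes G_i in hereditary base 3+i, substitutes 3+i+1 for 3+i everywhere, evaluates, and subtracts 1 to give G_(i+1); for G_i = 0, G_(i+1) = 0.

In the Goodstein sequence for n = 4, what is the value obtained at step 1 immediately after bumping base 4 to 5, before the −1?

5

4 —HB3→ 3 + 1 —bump→ 4 + 1 = 5 —(−1)→ 4
4 —HB4→ 4 —bump→ 5 = 5 —(−1)→ 4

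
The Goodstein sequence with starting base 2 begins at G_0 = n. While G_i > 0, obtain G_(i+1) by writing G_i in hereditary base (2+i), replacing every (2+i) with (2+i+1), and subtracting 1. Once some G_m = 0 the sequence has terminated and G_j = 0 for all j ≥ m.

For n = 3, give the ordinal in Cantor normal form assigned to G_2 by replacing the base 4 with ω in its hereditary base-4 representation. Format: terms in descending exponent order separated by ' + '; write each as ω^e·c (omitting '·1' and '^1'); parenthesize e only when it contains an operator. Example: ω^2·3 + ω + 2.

G_0 = 3. HB_2(3) = 2 + 1. Bump = 4. G_1 = 3.
G_1 = 3. HB_3(3) = 3. Bump = 4. G_2 = 3.
G_2 = 3. HB_4(3) = 3. Bump = 3. G_3 = 2.

3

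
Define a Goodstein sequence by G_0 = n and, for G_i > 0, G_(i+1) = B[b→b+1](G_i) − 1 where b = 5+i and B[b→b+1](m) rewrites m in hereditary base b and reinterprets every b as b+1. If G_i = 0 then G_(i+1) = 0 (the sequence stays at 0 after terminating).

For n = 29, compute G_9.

131

i=0: 29 = 5^2 + 4 (b=5); 5→6: 6^2 + 4 = 40; 40−1 = 39
i=1: 39 = 6^2 + 3 (b=6); 6→7: 7^2 + 3 = 52; 52−1 = 51
i=2: 51 = 7^2 + 2 (b=7); 7→8: 8^2 + 2 = 66; 66−1 = 65
i=3: 65 = 8^2 + 1 (b=8); 8→9: 9^2 + 1 = 82; 82−1 = 81
i=4: 81 = 9^2 (b=9); 9→10: 10^2 = 100; 100−1 = 99
i=5: 99 = 9·10 + 9 (b=10); 10→11: 9·11 + 9 = 108; 108−1 = 107
i=6: 107 = 9·11 + 8 (b=11); 11→12: 9·12 + 8 = 116; 116−1 = 115
i=7: 115 = 9·12 + 7 (b=12); 12→13: 9·13 + 7 = 124; 124−1 = 123
i=8: 123 = 9·13 + 6 (b=13); 13→14: 9·14 + 6 = 132; 132−1 = 131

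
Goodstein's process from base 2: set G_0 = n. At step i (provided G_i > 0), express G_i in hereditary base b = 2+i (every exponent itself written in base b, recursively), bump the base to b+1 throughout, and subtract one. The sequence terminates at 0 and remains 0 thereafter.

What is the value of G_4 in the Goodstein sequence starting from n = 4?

83

G_0 = 4. HB_2(4) = 2^2. Bump = 27. G_1 = 26.
G_1 = 26. HB_3(26) = 2·3^2 + 2·3 + 2. Bump = 42. G_2 = 41.
G_2 = 41. HB_4(41) = 2·4^2 + 2·4 + 1. Bump = 61. G_3 = 60.
G_3 = 60. HB_5(60) = 2·5^2 + 2·5. Bump = 84. G_4 = 83.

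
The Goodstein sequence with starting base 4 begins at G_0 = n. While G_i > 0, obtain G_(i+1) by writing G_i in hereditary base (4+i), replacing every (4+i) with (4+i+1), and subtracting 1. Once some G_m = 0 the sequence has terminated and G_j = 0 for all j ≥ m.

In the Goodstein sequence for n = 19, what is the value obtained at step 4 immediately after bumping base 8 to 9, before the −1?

G_0 = 19. HB_4(19) = 4^2 + 3. Bump = 28. G_1 = 27.
G_1 = 27. HB_5(27) = 5^2 + 2. Bump = 38. G_2 = 37.
G_2 = 37. HB_6(37) = 6^2 + 1. Bump = 50. G_3 = 49.
G_3 = 49. HB_7(49) = 7^2. Bump = 64. G_4 = 63.

70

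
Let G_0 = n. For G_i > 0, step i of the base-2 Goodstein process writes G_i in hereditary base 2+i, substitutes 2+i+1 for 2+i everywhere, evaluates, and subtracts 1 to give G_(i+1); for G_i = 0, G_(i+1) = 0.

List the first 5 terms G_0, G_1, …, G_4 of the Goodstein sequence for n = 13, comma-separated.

[0] 13 ≡ 2^(2 + 1) + 2^2 + 1 (base 2). Lift 3: 109. −1: 108.
[1] 108 ≡ 3^(3 + 1) + 3^3 (base 3). Lift 4: 1280. −1: 1279.
[2] 1279 ≡ 4^(4 + 1) + 3·4^3 + 3·4^2 + 3·4 + 3 (base 4). Lift 5: 16093. −1: 16092.
[3] 16092 ≡ 5^(5 + 1) + 3·5^3 + 3·5^2 + 3·5 + 2 (base 5). Lift 6: 280712. −1: 280711.

13, 108, 1279, 16092, 280711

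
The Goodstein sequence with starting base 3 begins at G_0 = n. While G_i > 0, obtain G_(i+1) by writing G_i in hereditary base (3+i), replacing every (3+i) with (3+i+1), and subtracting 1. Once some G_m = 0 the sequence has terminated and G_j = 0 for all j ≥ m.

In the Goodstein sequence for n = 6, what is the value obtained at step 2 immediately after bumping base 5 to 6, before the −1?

G_0 = 6. HB_3(6) = 2·3. Bump = 8. G_1 = 7.
G_1 = 7. HB_4(7) = 4 + 3. Bump = 8. G_2 = 7.

8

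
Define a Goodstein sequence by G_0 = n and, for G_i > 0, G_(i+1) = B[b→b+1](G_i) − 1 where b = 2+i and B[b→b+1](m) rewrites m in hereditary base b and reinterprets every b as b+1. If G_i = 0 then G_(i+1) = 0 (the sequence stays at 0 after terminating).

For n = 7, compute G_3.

G_0 = 7. HB_2(7) = 2^2 + 2 + 1. Bump = 31. G_1 = 30.
G_1 = 30. HB_3(30) = 3^3 + 3. Bump = 260. G_2 = 259.
G_2 = 259. HB_4(259) = 4^4 + 3. Bump = 3128. G_3 = 3127.

3127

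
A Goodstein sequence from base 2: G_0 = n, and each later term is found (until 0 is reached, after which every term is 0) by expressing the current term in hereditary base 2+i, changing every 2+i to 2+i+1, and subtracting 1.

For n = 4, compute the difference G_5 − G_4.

base 2: 4 = 2^2; at 3: 3^3 = 27; next = 26
base 3: 26 = 2·3^2 + 2·3 + 2; at 4: 2·4^2 + 2·4 + 2 = 42; next = 41
base 4: 41 = 2·4^2 + 2·4 + 1; at 5: 2·5^2 + 2·5 + 1 = 61; next = 60
base 5: 60 = 2·5^2 + 2·5; at 6: 2·6^2 + 2·6 = 84; next = 83
base 6: 83 = 2·6^2 + 6 + 5; at 7: 2·7^2 + 7 + 5 = 110; next = 109

26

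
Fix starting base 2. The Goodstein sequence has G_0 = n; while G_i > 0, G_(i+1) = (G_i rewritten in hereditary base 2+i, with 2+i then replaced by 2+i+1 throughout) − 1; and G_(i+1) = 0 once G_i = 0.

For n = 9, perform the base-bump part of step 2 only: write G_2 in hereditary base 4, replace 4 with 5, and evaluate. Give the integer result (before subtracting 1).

9843

(0) 9|_2 = 2^(2 + 1) + 1 ↦ 3^(3 + 1) + 1|_3 = 82 ⇒ 81
(1) 81|_3 = 3^(3 + 1) ↦ 4^(4 + 1)|_4 = 1024 ⇒ 1023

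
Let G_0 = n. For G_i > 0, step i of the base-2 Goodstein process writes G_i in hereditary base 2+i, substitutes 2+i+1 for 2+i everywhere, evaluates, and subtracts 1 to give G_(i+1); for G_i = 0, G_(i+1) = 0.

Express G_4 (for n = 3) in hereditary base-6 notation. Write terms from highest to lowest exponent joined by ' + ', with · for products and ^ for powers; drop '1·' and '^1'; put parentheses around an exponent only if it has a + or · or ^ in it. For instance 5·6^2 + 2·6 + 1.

1

G_0 = 3. HB_2(3) = 2 + 1. Bump = 4. G_1 = 3.
G_1 = 3. HB_3(3) = 3. Bump = 4. G_2 = 3.
G_2 = 3. HB_4(3) = 3. Bump = 3. G_3 = 2.
G_3 = 2. HB_5(2) = 2. Bump = 2. G_4 = 1.
G_4 = 1. HB_6(1) = 1. Bump = 1. G_5 = 0.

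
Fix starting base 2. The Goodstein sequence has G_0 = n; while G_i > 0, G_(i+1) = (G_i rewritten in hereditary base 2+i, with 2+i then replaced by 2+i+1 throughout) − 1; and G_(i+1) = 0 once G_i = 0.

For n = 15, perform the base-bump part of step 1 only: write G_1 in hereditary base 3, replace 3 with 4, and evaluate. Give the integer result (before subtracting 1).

1284

base 2: 15 = 2^(2 + 1) + 2^2 + 2 + 1; at 3: 3^(3 + 1) + 3^3 + 3 + 1 = 112; next = 111
base 3: 111 = 3^(3 + 1) + 3^3 + 3; at 4: 4^(4 + 1) + 4^4 + 4 = 1284; next = 1283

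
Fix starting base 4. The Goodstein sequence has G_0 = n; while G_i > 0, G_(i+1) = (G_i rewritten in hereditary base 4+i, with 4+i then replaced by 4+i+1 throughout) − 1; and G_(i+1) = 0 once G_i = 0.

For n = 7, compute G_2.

7

step 0: 7 = 4 + 3; sub 5 for 4: 5 + 3; = 8; G_1 = 8−1 = 7
step 1: 7 = 5 + 2; sub 6 for 5: 6 + 2; = 8; G_2 = 8−1 = 7
step 2: 7 = 6 + 1; sub 7 for 6: 7 + 1; = 8; G_3 = 8−1 = 7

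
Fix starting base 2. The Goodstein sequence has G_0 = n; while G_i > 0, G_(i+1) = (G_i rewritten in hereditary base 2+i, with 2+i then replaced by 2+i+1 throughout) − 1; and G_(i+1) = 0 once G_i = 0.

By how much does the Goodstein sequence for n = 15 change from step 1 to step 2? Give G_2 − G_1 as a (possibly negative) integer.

[0] 15 ≡ 2^(2 + 1) + 2^2 + 2 + 1 (base 2). Lift 3: 112. −1: 111.
[1] 111 ≡ 3^(3 + 1) + 3^3 + 3 (base 3). Lift 4: 1284. −1: 1283.

1172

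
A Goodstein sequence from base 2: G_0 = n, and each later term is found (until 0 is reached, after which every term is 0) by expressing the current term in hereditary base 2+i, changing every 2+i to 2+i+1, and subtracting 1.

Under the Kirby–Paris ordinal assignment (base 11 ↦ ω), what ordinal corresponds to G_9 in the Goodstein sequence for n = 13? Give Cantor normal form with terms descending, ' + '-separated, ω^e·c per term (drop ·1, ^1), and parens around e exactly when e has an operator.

G_0=13  [base 2] 2^(2 + 1) + 2^2 + 1  →[2↦3]→  3^(3 + 1) + 3^3 + 1 = 109  −1 ⇒ G_1=108
G_1=108  [base 3] 3^(3 + 1) + 3^3  →[3↦4]→  4^(4 + 1) + 4^4 = 1280  −1 ⇒ G_2=1279
G_2=1279  [base 4] 4^(4 + 1) + 3·4^3 + 3·4^2 + 3·4 + 3  →[4↦5]→  5^(5 + 1) + 3·5^3 + 3·5^2 + 3·5 + 3 = 16093  −1 ⇒ G_3=16092
G_3=16092  [base 5] 5^(5 + 1) + 3·5^3 + 3·5^2 + 3·5 + 2  →[5↦6]→  6^(6 + 1) + 3·6^3 + 3·6^2 + 3·6 + 2 = 280712  −1 ⇒ G_4=280711
G_4=280711  [base 6] 6^(6 + 1) + 3·6^3 + 3·6^2 + 3·6 + 1  →[6↦7]→  7^(7 + 1) + 3·7^3 + 3·7^2 + 3·7 + 1 = 5765999  −1 ⇒ G_5=5765998
G_5=5765998  [base 7] 7^(7 + 1) + 3·7^3 + 3·7^2 + 3·7  →[7↦8]→  8^(8 + 1) + 3·8^3 + 3·8^2 + 3·8 = 134219480  −1 ⇒ G_6=134219479
G_6=134219479  [base 8] 8^(8 + 1) + 3·8^3 + 3·8^2 + 2·8 + 7  →[8↦9]→  9^(9 + 1) + 3·9^3 + 3·9^2 + 2·9 + 7 = 3486786856  −1 ⇒ G_7=3486786855
G_7=3486786855  [base 9] 9^(9 + 1) + 3·9^3 + 3·9^2 + 2·9 + 6  →[9↦10]→  10^(10 + 1) + 3·10^3 + 3·10^2 + 2·10 + 6 = 100000003326  −1 ⇒ G_8=100000003325
G_8=100000003325  [base 10] 10^(10 + 1) + 3·10^3 + 3·10^2 + 2·10 + 5  →[10↦11]→  11^(11 + 1) + 3·11^3 + 3·11^2 + 2·11 + 5 = 3138428381104  −1 ⇒ G_9=3138428381103

ω^(ω + 1) + ω^3·3 + ω^2·3 + ω·2 + 4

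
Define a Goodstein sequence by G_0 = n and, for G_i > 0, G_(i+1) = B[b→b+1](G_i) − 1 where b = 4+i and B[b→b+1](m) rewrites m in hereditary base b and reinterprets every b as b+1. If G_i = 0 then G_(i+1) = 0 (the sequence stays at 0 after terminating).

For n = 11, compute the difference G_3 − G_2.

1

11 —HB4→ 2·4 + 3 —bump→ 2·5 + 3 = 13 —(−1)→ 12
12 —HB5→ 2·5 + 2 —bump→ 2·6 + 2 = 14 —(−1)→ 13
13 —HB6→ 2·6 + 1 —bump→ 2·7 + 1 = 15 —(−1)→ 14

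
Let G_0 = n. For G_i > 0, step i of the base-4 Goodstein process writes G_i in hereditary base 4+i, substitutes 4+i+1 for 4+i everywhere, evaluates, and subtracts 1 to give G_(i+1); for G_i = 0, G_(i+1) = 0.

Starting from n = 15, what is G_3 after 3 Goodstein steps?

(0) 15|_4 = 3·4 + 3 ↦ 3·5 + 3|_5 = 18 ⇒ 17
(1) 17|_5 = 3·5 + 2 ↦ 3·6 + 2|_6 = 20 ⇒ 19
(2) 19|_6 = 3·6 + 1 ↦ 3·7 + 1|_7 = 22 ⇒ 21
(3) 21|_7 = 3·7 ↦ 3·8|_8 = 24 ⇒ 23

21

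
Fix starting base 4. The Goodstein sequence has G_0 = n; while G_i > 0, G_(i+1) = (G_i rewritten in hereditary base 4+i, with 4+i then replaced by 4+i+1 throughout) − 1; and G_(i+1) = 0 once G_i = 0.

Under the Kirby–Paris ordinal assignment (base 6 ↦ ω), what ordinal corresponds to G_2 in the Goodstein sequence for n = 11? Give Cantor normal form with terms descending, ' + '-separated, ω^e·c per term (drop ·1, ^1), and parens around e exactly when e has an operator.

ω·2 + 1

base 4: 11 = 2·4 + 3; at 5: 2·5 + 3 = 13; next = 12
base 5: 12 = 2·5 + 2; at 6: 2·6 + 2 = 14; next = 13
base 6: 13 = 2·6 + 1; at 7: 2·7 + 1 = 15; next = 14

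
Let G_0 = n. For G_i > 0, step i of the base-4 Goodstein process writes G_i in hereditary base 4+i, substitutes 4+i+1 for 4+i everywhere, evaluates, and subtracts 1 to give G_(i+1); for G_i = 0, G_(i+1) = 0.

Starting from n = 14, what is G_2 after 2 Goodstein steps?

18

G_0 = 14. HB_4(14) = 3·4 + 2. Bump = 17. G_1 = 16.
G_1 = 16. HB_5(16) = 3·5 + 1. Bump = 19. G_2 = 18.
G_2 = 18. HB_6(18) = 3·6. Bump = 21. G_3 = 20.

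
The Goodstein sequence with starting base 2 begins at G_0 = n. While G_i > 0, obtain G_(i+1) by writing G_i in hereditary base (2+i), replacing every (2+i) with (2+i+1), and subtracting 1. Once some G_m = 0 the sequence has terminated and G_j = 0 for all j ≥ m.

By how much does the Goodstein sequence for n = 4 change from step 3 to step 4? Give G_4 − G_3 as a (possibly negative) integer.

23

[0] 4 ≡ 2^2 (base 2). Lift 3: 27. −1: 26.
[1] 26 ≡ 2·3^2 + 2·3 + 2 (base 3). Lift 4: 42. −1: 41.
[2] 41 ≡ 2·4^2 + 2·4 + 1 (base 4). Lift 5: 61. −1: 60.
[3] 60 ≡ 2·5^2 + 2·5 (base 5). Lift 6: 84. −1: 83.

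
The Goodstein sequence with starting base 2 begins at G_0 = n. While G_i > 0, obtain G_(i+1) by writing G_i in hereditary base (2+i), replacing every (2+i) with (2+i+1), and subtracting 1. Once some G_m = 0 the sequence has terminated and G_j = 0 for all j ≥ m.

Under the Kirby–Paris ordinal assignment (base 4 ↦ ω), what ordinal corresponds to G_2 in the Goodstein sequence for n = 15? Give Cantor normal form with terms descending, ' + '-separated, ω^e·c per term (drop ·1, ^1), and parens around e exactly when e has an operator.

ω^(ω + 1) + ω^ω + 3

i=0: 15 = 2^(2 + 1) + 2^2 + 2 + 1 (b=2); 2→3: 3^(3 + 1) + 3^3 + 3 + 1 = 112; 112−1 = 111
i=1: 111 = 3^(3 + 1) + 3^3 + 3 (b=3); 3→4: 4^(4 + 1) + 4^4 + 4 = 1284; 1284−1 = 1283
i=2: 1283 = 4^(4 + 1) + 4^4 + 3 (b=4); 4→5: 5^(5 + 1) + 5^5 + 3 = 18753; 18753−1 = 18752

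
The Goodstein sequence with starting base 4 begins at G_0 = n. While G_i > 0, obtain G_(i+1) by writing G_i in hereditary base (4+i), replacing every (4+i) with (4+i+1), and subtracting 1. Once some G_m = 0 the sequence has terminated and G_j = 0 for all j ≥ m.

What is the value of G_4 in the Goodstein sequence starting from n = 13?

19

G_0=13  [base 4] 3·4 + 1  →[4↦5]→  3·5 + 1 = 16  −1 ⇒ G_1=15
G_1=15  [base 5] 3·5  →[5↦6]→  3·6 = 18  −1 ⇒ G_2=17
G_2=17  [base 6] 2·6 + 5  →[6↦7]→  2·7 + 5 = 19  −1 ⇒ G_3=18
G_3=18  [base 7] 2·7 + 4  →[7↦8]→  2·8 + 4 = 20  −1 ⇒ G_4=19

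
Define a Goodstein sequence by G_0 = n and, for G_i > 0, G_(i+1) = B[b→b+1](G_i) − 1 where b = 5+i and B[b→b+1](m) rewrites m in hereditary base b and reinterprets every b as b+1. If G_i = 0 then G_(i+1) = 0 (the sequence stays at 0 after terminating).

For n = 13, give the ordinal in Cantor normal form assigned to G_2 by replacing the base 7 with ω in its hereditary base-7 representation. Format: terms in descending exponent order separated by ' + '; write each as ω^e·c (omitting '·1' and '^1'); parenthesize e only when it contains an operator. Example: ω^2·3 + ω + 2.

ω·2 + 1

G_0 = 13. HB_5(13) = 2·5 + 3. Bump = 15. G_1 = 14.
G_1 = 14. HB_6(14) = 2·6 + 2. Bump = 16. G_2 = 15.
G_2 = 15. HB_7(15) = 2·7 + 1. Bump = 17. G_3 = 16.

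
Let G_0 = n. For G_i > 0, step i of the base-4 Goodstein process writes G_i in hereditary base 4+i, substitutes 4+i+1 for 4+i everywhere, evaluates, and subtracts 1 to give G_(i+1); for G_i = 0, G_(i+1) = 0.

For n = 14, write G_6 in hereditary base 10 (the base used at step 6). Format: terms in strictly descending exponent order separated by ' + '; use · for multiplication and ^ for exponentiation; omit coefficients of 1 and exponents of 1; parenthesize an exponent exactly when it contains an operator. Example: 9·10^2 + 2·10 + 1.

[0] 14 ≡ 3·4 + 2 (base 4). Lift 5: 17. −1: 16.
[1] 16 ≡ 3·5 + 1 (base 5). Lift 6: 19. −1: 18.
[2] 18 ≡ 3·6 (base 6). Lift 7: 21. −1: 20.
[3] 20 ≡ 2·7 + 6 (base 7). Lift 8: 22. −1: 21.
[4] 21 ≡ 2·8 + 5 (base 8). Lift 9: 23. −1: 22.
[5] 22 ≡ 2·9 + 4 (base 9). Lift 10: 24. −1: 23.
[6] 23 ≡ 2·10 + 3 (base 10). Lift 11: 25. −1: 24.

2·10 + 3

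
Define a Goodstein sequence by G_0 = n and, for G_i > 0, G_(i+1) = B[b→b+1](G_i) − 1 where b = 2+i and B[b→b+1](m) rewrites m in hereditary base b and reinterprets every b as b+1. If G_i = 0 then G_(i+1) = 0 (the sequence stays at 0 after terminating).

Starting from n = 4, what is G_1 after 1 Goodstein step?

i=0: 4 = 2^2 (b=2); 2→3: 3^3 = 27; 27−1 = 26
i=1: 26 = 2·3^2 + 2·3 + 2 (b=3); 3→4: 2·4^2 + 2·4 + 2 = 42; 42−1 = 41

26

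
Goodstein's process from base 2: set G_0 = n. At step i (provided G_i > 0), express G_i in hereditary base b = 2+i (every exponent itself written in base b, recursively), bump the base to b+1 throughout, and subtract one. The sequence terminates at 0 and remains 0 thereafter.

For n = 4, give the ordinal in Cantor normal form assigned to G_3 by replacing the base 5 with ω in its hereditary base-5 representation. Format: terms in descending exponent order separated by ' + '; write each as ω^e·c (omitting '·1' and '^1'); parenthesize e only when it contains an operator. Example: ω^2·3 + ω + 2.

base 2: 4 = 2^2; at 3: 3^3 = 27; next = 26
base 3: 26 = 2·3^2 + 2·3 + 2; at 4: 2·4^2 + 2·4 + 2 = 42; next = 41
base 4: 41 = 2·4^2 + 2·4 + 1; at 5: 2·5^2 + 2·5 + 1 = 61; next = 60
base 5: 60 = 2·5^2 + 2·5; at 6: 2·6^2 + 2·6 = 84; next = 83

ω^2·2 + ω·2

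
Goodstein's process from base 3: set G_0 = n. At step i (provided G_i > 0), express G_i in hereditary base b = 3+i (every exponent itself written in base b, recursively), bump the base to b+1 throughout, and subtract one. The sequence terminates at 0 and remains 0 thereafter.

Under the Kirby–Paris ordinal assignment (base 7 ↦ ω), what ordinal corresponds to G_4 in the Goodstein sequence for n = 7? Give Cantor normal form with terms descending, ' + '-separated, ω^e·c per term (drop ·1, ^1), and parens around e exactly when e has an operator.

ω + 2

base 3: 7 = 2·3 + 1; at 4: 2·4 + 1 = 9; next = 8
base 4: 8 = 2·4; at 5: 2·5 = 10; next = 9
base 5: 9 = 5 + 4; at 6: 6 + 4 = 10; next = 9
base 6: 9 = 6 + 3; at 7: 7 + 3 = 10; next = 9
base 7: 9 = 7 + 2; at 8: 8 + 2 = 10; next = 9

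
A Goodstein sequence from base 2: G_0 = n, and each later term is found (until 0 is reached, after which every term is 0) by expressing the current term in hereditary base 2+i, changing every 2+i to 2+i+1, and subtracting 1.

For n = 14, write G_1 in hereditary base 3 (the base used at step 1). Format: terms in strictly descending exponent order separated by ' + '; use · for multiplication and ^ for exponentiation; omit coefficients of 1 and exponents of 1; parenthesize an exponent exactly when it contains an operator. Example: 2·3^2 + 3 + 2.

base 2: 14 = 2^(2 + 1) + 2^2 + 2; at 3: 3^(3 + 1) + 3^3 + 3 = 111; next = 110
base 3: 110 = 3^(3 + 1) + 3^3 + 2; at 4: 4^(4 + 1) + 4^4 + 2 = 1282; next = 1281

3^(3 + 1) + 3^3 + 2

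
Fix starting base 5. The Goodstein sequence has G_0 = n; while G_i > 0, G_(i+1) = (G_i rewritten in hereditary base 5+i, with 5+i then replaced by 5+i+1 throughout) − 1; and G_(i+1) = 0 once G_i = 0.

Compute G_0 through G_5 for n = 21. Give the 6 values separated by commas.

step 0: 21 = 4·5 + 1; sub 6 for 5: 4·6 + 1; = 25; G_1 = 25−1 = 24
step 1: 24 = 4·6; sub 7 for 6: 4·7; = 28; G_2 = 28−1 = 27
step 2: 27 = 3·7 + 6; sub 8 for 7: 3·8 + 6; = 30; G_3 = 30−1 = 29
step 3: 29 = 3·8 + 5; sub 9 for 8: 3·9 + 5; = 32; G_4 = 32−1 = 31
step 4: 31 = 3·9 + 4; sub 10 for 9: 3·10 + 4; = 34; G_5 = 34−1 = 33

21, 24, 27, 29, 31, 33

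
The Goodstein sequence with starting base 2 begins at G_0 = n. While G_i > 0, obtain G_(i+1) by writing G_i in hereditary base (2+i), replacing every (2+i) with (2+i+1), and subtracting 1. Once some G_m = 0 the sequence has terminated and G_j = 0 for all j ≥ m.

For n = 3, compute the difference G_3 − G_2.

-1

i=0: 3 = 2 + 1 (b=2); 2→3: 3 + 1 = 4; 4−1 = 3
i=1: 3 = 3 (b=3); 3→4: 4 = 4; 4−1 = 3
i=2: 3 = 3 (b=4); 4→5: 3 = 3; 3−1 = 2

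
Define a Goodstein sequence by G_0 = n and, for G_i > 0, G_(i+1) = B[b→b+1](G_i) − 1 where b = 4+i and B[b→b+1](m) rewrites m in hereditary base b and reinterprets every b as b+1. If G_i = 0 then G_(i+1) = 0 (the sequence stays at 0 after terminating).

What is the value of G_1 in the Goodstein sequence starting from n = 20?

i=0: 20 = 4^2 + 4 (b=4); 4→5: 5^2 + 5 = 30; 30−1 = 29
i=1: 29 = 5^2 + 4 (b=5); 5→6: 6^2 + 4 = 40; 40−1 = 39

29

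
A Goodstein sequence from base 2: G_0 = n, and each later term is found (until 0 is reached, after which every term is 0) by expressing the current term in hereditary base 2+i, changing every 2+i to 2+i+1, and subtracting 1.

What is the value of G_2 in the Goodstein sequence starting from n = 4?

base 2: 4 = 2^2; at 3: 3^3 = 27; next = 26
base 3: 26 = 2·3^2 + 2·3 + 2; at 4: 2·4^2 + 2·4 + 2 = 42; next = 41
base 4: 41 = 2·4^2 + 2·4 + 1; at 5: 2·5^2 + 2·5 + 1 = 61; next = 60

41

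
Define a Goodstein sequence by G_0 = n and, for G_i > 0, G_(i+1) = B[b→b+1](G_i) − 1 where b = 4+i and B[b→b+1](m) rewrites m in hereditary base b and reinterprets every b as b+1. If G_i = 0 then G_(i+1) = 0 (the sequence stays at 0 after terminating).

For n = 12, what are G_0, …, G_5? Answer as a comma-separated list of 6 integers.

(0) 12|_4 = 3·4 ↦ 3·5|_5 = 15 ⇒ 14
(1) 14|_5 = 2·5 + 4 ↦ 2·6 + 4|_6 = 16 ⇒ 15
(2) 15|_6 = 2·6 + 3 ↦ 2·7 + 3|_7 = 17 ⇒ 16
(3) 16|_7 = 2·7 + 2 ↦ 2·8 + 2|_8 = 18 ⇒ 17
(4) 17|_8 = 2·8 + 1 ↦ 2·9 + 1|_9 = 19 ⇒ 18

12, 14, 15, 16, 17, 18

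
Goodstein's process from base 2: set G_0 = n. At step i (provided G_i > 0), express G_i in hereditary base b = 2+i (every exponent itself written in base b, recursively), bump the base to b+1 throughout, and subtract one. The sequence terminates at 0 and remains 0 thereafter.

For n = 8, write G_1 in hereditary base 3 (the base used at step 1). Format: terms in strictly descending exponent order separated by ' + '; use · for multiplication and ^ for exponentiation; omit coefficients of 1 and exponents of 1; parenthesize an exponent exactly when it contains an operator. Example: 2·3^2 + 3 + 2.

(0) 8|_2 = 2^(2 + 1) ↦ 3^(3 + 1)|_3 = 81 ⇒ 80
(1) 80|_3 = 2·3^3 + 2·3^2 + 2·3 + 2 ↦ 2·4^4 + 2·4^2 + 2·4 + 2|_4 = 554 ⇒ 553

2·3^3 + 2·3^2 + 2·3 + 2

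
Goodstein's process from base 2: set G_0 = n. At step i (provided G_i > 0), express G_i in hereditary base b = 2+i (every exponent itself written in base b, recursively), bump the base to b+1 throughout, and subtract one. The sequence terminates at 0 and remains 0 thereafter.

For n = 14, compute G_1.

110

14 —HB2→ 2^(2 + 1) + 2^2 + 2 —bump→ 3^(3 + 1) + 3^3 + 3 = 111 —(−1)→ 110
110 —HB3→ 3^(3 + 1) + 3^3 + 2 —bump→ 4^(4 + 1) + 4^4 + 2 = 1282 —(−1)→ 1281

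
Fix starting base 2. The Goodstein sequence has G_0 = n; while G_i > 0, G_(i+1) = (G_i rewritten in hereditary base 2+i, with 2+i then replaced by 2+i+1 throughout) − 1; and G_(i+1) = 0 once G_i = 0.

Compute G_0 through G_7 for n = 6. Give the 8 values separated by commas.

[0] 6 ≡ 2^2 + 2 (base 2). Lift 3: 30. −1: 29.
[1] 29 ≡ 3^3 + 2 (base 3). Lift 4: 258. −1: 257.
[2] 257 ≡ 4^4 + 1 (base 4). Lift 5: 3126. −1: 3125.
[3] 3125 ≡ 5^5 (base 5). Lift 6: 46656. −1: 46655.
[4] 46655 ≡ 5·6^5 + 5·6^4 + 5·6^3 + 5·6^2 + 5·6 + 5 (base 6). Lift 7: 98040. −1: 98039.
[5] 98039 ≡ 5·7^5 + 5·7^4 + 5·7^3 + 5·7^2 + 5·7 + 4 (base 7). Lift 8: 187244. −1: 187243.
[6] 187243 ≡ 5·8^5 + 5·8^4 + 5·8^3 + 5·8^2 + 5·8 + 3 (base 8). Lift 9: 332148. −1: 332147.

6, 29, 257, 3125, 46655, 98039, 187243, 332147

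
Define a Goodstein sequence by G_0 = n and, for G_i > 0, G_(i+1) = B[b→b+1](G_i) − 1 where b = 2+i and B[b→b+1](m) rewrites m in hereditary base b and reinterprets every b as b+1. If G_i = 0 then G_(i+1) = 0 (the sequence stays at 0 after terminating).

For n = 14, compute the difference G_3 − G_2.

17469

base 2: 14 = 2^(2 + 1) + 2^2 + 2; at 3: 3^(3 + 1) + 3^3 + 3 = 111; next = 110
base 3: 110 = 3^(3 + 1) + 3^3 + 2; at 4: 4^(4 + 1) + 4^4 + 2 = 1282; next = 1281
base 4: 1281 = 4^(4 + 1) + 4^4 + 1; at 5: 5^(5 + 1) + 5^5 + 1 = 18751; next = 18750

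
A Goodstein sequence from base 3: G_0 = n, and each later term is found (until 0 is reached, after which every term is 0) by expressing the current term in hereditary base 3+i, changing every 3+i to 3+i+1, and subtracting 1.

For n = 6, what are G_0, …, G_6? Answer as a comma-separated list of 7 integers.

6, 7, 7, 7, 7, 7, 6

6 —HB3→ 2·3 —bump→ 2·4 = 8 —(−1)→ 7
7 —HB4→ 4 + 3 —bump→ 5 + 3 = 8 —(−1)→ 7
7 —HB5→ 5 + 2 —bump→ 6 + 2 = 8 —(−1)→ 7
7 —HB6→ 6 + 1 —bump→ 7 + 1 = 8 —(−1)→ 7
7 —HB7→ 7 —bump→ 8 = 8 —(−1)→ 7
7 —HB8→ 7 —bump→ 7 = 7 —(−1)→ 6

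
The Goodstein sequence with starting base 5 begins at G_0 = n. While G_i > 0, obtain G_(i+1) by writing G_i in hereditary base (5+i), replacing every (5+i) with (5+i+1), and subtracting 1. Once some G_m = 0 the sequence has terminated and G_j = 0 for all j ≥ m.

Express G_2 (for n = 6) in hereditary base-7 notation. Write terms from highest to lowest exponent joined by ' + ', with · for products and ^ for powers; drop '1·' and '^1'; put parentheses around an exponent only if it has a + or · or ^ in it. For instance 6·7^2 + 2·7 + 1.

6

G_0=6  [base 5] 5 + 1  →[5↦6]→  6 + 1 = 7  −1 ⇒ G_1=6
G_1=6  [base 6] 6  →[6↦7]→  7 = 7  −1 ⇒ G_2=6
G_2=6  [base 7] 6  →[7↦8]→  6 = 6  −1 ⇒ G_3=5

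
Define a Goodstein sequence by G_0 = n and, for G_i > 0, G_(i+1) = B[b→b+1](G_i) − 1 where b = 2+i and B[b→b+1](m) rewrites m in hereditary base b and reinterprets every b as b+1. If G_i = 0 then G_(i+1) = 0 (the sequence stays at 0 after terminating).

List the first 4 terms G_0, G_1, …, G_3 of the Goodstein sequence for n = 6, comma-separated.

6 —HB2→ 2^2 + 2 —bump→ 3^3 + 3 = 30 —(−1)→ 29
29 —HB3→ 3^3 + 2 —bump→ 4^4 + 2 = 258 —(−1)→ 257
257 —HB4→ 4^4 + 1 —bump→ 5^5 + 1 = 3126 —(−1)→ 3125

6, 29, 257, 3125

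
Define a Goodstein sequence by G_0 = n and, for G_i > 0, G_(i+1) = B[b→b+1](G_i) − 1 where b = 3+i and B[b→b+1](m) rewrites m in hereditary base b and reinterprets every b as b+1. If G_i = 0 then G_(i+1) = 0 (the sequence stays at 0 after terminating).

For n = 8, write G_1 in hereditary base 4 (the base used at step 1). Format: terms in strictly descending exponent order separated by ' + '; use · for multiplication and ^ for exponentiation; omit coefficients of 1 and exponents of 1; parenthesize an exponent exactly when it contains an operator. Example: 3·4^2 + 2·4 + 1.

2·4 + 1

i=0: 8 = 2·3 + 2 (b=3); 3→4: 2·4 + 2 = 10; 10−1 = 9
i=1: 9 = 2·4 + 1 (b=4); 4→5: 2·5 + 1 = 11; 11−1 = 10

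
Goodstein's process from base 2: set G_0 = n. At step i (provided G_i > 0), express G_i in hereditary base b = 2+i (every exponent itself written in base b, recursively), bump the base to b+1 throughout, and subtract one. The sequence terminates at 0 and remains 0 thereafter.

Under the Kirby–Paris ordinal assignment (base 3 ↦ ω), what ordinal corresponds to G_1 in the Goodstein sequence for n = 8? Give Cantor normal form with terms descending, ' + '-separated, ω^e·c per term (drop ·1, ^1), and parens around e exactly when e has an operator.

step 0: 8 = 2^(2 + 1); sub 3 for 2: 3^(3 + 1); = 81; G_1 = 81−1 = 80
step 1: 80 = 2·3^3 + 2·3^2 + 2·3 + 2; sub 4 for 3: 2·4^4 + 2·4^2 + 2·4 + 2; = 554; G_2 = 554−1 = 553

ω^ω·2 + ω^2·2 + ω·2 + 2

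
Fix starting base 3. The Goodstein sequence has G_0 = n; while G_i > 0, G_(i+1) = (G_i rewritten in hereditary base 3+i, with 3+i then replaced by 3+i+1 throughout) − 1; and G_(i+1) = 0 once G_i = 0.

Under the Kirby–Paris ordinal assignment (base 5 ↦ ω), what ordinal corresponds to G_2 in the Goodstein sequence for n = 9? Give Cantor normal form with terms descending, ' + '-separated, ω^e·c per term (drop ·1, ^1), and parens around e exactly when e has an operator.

step 0: 9 = 3^2; sub 4 for 3: 4^2; = 16; G_1 = 16−1 = 15
step 1: 15 = 3·4 + 3; sub 5 for 4: 3·5 + 3; = 18; G_2 = 18−1 = 17
step 2: 17 = 3·5 + 2; sub 6 for 5: 3·6 + 2; = 20; G_3 = 20−1 = 19

ω·3 + 2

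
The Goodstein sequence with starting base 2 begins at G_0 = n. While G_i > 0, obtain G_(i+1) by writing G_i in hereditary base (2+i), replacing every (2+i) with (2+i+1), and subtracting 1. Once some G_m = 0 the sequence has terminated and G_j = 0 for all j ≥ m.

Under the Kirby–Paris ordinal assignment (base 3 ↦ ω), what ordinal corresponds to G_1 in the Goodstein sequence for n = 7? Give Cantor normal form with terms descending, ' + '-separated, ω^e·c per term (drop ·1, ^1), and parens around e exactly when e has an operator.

(0) 7|_2 = 2^2 + 2 + 1 ↦ 3^3 + 3 + 1|_3 = 31 ⇒ 30
(1) 30|_3 = 3^3 + 3 ↦ 4^4 + 4|_4 = 260 ⇒ 259

ω^ω + ω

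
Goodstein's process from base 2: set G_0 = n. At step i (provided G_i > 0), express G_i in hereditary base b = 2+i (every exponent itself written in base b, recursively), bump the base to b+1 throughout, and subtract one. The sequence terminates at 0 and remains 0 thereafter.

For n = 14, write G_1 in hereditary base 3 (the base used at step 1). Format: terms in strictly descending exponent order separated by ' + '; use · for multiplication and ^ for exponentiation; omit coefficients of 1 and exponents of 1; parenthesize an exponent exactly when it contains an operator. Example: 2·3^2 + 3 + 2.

3^(3 + 1) + 3^3 + 2

i=0: 14 = 2^(2 + 1) + 2^2 + 2 (b=2); 2→3: 3^(3 + 1) + 3^3 + 3 = 111; 111−1 = 110
i=1: 110 = 3^(3 + 1) + 3^3 + 2 (b=3); 3→4: 4^(4 + 1) + 4^4 + 2 = 1282; 1282−1 = 1281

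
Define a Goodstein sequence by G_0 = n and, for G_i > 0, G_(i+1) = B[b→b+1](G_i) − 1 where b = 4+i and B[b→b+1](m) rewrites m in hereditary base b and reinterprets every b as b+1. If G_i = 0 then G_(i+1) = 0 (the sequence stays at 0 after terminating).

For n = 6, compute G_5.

4

(0) 6|_4 = 4 + 2 ↦ 5 + 2|_5 = 7 ⇒ 6
(1) 6|_5 = 5 + 1 ↦ 6 + 1|_6 = 7 ⇒ 6
(2) 6|_6 = 6 ↦ 7|_7 = 7 ⇒ 6
(3) 6|_7 = 6 ↦ 6|_8 = 6 ⇒ 5
(4) 5|_8 = 5 ↦ 5|_9 = 5 ⇒ 4
(5) 4|_9 = 4 ↦ 4|_10 = 4 ⇒ 3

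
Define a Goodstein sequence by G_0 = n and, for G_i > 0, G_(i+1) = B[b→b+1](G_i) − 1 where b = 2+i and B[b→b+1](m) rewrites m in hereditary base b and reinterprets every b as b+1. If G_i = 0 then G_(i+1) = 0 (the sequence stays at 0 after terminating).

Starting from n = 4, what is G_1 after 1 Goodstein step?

26

base 2: 4 = 2^2; at 3: 3^3 = 27; next = 26
base 3: 26 = 2·3^2 + 2·3 + 2; at 4: 2·4^2 + 2·4 + 2 = 42; next = 41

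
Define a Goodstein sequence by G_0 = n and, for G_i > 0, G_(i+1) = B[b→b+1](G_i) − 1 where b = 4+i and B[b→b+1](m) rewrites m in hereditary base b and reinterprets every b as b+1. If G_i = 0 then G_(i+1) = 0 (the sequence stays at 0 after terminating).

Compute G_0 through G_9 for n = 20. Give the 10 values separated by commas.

step 0: 20 = 4^2 + 4; sub 5 for 4: 5^2 + 5; = 30; G_1 = 30−1 = 29
step 1: 29 = 5^2 + 4; sub 6 for 5: 6^2 + 4; = 40; G_2 = 40−1 = 39
step 2: 39 = 6^2 + 3; sub 7 for 6: 7^2 + 3; = 52; G_3 = 52−1 = 51
step 3: 51 = 7^2 + 2; sub 8 for 7: 8^2 + 2; = 66; G_4 = 66−1 = 65
step 4: 65 = 8^2 + 1; sub 9 for 8: 9^2 + 1; = 82; G_5 = 82−1 = 81
step 5: 81 = 9^2; sub 10 for 9: 10^2; = 100; G_6 = 100−1 = 99
step 6: 99 = 9·10 + 9; sub 11 for 10: 9·11 + 9; = 108; G_7 = 108−1 = 107
step 7: 107 = 9·11 + 8; sub 12 for 11: 9·12 + 8; = 116; G_8 = 116−1 = 115
step 8: 115 = 9·12 + 7; sub 13 for 12: 9·13 + 7; = 124; G_9 = 124−1 = 123

20, 29, 39, 51, 65, 81, 99, 107, 115, 123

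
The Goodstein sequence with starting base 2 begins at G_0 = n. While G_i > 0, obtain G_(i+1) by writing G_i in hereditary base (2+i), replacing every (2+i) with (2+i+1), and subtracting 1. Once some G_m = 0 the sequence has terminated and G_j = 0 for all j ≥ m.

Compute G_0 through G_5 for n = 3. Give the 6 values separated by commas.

G_0=3  [base 2] 2 + 1  →[2↦3]→  3 + 1 = 4  −1 ⇒ G_1=3
G_1=3  [base 3] 3  →[3↦4]→  4 = 4  −1 ⇒ G_2=3
G_2=3  [base 4] 3  →[4↦5]→  3 = 3  −1 ⇒ G_3=2
G_3=2  [base 5] 2  →[5↦6]→  2 = 2  −1 ⇒ G_4=1
G_4=1  [base 6] 1  →[6↦7]→  1 = 1  −1 ⇒ G_5=0

3, 3, 3, 2, 1, 0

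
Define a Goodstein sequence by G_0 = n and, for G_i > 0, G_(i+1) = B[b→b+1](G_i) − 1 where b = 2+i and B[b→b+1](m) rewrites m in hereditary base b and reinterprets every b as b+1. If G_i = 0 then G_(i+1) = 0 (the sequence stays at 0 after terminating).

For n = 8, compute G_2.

553

base 2: 8 = 2^(2 + 1); at 3: 3^(3 + 1) = 81; next = 80
base 3: 80 = 2·3^3 + 2·3^2 + 2·3 + 2; at 4: 2·4^4 + 2·4^2 + 2·4 + 2 = 554; next = 553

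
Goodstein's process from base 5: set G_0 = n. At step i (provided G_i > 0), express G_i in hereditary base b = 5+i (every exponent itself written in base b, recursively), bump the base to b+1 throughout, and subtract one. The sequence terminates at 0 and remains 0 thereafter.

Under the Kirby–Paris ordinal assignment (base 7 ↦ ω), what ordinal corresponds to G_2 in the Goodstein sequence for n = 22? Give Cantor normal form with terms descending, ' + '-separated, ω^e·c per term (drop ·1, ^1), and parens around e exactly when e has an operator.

ω·4

base 5: 22 = 4·5 + 2; at 6: 4·6 + 2 = 26; next = 25
base 6: 25 = 4·6 + 1; at 7: 4·7 + 1 = 29; next = 28
base 7: 28 = 4·7; at 8: 4·8 = 32; next = 31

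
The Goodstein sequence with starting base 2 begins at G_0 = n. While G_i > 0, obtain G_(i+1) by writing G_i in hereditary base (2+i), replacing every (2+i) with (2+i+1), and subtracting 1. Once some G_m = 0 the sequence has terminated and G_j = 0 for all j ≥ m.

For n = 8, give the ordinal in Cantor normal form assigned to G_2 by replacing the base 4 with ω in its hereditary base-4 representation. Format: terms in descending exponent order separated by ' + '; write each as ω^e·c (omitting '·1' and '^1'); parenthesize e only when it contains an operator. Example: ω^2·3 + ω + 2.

ω^ω·2 + ω^2·2 + ω·2 + 1

base 2: 8 = 2^(2 + 1); at 3: 3^(3 + 1) = 81; next = 80
base 3: 80 = 2·3^3 + 2·3^2 + 2·3 + 2; at 4: 2·4^4 + 2·4^2 + 2·4 + 2 = 554; next = 553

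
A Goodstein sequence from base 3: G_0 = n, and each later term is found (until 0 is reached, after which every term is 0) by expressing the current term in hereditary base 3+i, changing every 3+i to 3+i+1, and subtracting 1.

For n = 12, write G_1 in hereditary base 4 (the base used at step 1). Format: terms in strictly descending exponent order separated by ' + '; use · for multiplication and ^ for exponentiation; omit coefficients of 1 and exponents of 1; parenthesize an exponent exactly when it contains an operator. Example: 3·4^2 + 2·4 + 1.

4^2 + 3

G_0=12  [base 3] 3^2 + 3  →[3↦4]→  4^2 + 4 = 20  −1 ⇒ G_1=19
G_1=19  [base 4] 4^2 + 3  →[4↦5]→  5^2 + 3 = 28  −1 ⇒ G_2=27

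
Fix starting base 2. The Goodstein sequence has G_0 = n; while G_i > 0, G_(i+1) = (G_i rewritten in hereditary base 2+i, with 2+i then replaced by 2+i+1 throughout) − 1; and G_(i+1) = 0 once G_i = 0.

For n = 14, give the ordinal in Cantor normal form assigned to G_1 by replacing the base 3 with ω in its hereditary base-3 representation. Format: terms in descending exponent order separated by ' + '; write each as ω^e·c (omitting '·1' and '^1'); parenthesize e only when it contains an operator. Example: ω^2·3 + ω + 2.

[0] 14 ≡ 2^(2 + 1) + 2^2 + 2 (base 2). Lift 3: 111. −1: 110.
[1] 110 ≡ 3^(3 + 1) + 3^3 + 2 (base 3). Lift 4: 1282. −1: 1281.

ω^(ω + 1) + ω^ω + 2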